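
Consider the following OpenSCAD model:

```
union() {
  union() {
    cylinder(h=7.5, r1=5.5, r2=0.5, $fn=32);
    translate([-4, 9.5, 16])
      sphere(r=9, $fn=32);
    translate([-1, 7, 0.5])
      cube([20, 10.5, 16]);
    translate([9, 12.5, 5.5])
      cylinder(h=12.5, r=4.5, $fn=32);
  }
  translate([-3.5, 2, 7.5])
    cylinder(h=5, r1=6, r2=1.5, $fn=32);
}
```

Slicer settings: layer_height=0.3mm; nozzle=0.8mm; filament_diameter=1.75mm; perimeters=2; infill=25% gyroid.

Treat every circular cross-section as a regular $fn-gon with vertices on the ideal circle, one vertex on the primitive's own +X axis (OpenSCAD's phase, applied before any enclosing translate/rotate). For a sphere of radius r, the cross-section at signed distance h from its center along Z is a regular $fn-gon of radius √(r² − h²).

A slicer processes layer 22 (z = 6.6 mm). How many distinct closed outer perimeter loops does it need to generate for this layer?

At z = 6.6 mm: the cone contributes a regular 32-gon of circumradius 1.100 (interpolated between r1=5.5 and r2=0.5 at t=0.880); the sphere at (-4, 9.5) does not reach this height (|z−center|=9.400 > r=9); the cube at (-1, 7) (footprint 20×10.5) is included at this height; the r=4.5 cylinder at (9, 12.5) gives a regular 32-gon of circumradius 4.5 (constant along its height); Merging all regions: the regions partially overlap (shared area 63.21 mm²), so overlapping operands fuse into one piece — 2 connected regions; the cone at (-3.5, 2) is absent (z outside [7.5, 12.5]); Merging all regions: only that combined region is present, so the union is just that shape — 2 connected regions. The result has 2 disconnected regions.

2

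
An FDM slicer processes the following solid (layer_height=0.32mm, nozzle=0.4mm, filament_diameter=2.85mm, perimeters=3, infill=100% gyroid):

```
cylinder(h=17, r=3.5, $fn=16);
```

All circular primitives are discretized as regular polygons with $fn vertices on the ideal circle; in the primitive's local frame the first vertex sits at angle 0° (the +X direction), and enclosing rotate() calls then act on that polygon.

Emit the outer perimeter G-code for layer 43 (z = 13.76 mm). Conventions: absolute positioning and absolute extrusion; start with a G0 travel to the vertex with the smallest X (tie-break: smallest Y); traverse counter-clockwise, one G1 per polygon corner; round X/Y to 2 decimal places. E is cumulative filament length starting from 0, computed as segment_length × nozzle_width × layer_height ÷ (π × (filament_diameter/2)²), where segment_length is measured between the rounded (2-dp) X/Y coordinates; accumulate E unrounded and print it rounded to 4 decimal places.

G0 X-3.50 Y0.00 Z13.76
G1 X-3.23 Y-1.34 E0.0274
G1 X-2.47 Y-2.47 E0.0548
G1 X-1.34 Y-3.23 E0.0821
G1 X0.00 Y-3.50 E0.1095
G1 X1.34 Y-3.23 E0.1369
G1 X2.47 Y-2.47 E0.1643
G1 X3.23 Y-1.34 E0.1916
G1 X3.50 Y0.00 E0.2190
G1 X3.23 Y1.34 E0.2464
G1 X2.47 Y2.47 E0.2738
G1 X1.34 Y3.23 E0.3011
G1 X0.00 Y3.50 E0.3285
G1 X-1.34 Y3.23 E0.3559
G1 X-2.47 Y2.47 E0.3833
G1 X-3.23 Y1.34 E0.4106
G1 X-3.50 Y0.00 E0.4380

At z = 13.76 mm: the r=3.5 cylinder contributes a regular 16-gon of circumradius 3.5. The outline is a single polygon with 16 vertices. Extrusion per mm of travel: 0.4 × 0.32 / (π × 1.425²) = 0.020065. Accumulating E over each segment gives final E = 0.4380.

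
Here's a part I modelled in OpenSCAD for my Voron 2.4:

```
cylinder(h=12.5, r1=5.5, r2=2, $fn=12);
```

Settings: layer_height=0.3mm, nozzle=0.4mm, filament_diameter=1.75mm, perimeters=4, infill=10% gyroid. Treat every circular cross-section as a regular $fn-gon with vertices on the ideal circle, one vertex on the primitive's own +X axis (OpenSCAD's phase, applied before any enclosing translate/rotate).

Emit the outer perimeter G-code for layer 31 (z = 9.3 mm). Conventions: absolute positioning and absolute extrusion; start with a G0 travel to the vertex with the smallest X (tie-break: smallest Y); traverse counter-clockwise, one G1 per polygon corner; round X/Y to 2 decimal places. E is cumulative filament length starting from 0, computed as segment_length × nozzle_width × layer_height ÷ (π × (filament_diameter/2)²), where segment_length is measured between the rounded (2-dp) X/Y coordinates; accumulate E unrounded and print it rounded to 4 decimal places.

G0 X-2.90 Y0.00 Z9.30
G1 X-2.51 Y-1.45 E0.0749
G1 X-1.45 Y-2.51 E0.1497
G1 X0.00 Y-2.90 E0.2246
G1 X1.45 Y-2.51 E0.2995
G1 X2.51 Y-1.45 E0.3743
G1 X2.90 Y0.00 E0.4492
G1 X2.51 Y1.45 E0.5241
G1 X1.45 Y2.51 E0.5989
G1 X0.00 Y2.90 E0.6738
G1 X-1.45 Y2.51 E0.7487
G1 X-2.51 Y1.45 E0.8235
G1 X-2.90 Y0.00 E0.8984

At z = 9.3 mm: the cone: at t=0.744 of its height the radius interpolates to r₁+(r₂−r₁)t = 2.896, giving a regular 12-gon of that circumradius. The outline is a single polygon with 12 vertices. Extrusion per mm of travel: 0.4 × 0.3 / (π × 0.875²) = 0.049890. Accumulating E over each segment gives final E = 0.8984.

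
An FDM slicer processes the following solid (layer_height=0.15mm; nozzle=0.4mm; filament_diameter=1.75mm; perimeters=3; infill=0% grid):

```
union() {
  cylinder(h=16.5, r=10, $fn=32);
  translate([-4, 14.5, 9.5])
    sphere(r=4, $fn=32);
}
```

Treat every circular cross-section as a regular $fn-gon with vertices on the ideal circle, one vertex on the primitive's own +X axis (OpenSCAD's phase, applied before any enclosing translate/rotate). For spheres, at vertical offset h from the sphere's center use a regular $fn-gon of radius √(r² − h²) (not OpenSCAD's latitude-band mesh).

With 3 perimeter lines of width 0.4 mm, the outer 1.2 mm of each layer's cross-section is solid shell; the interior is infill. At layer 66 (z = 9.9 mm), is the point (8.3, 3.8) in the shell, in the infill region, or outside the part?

At z = 9.9 mm: the r=10 cylinder contributes a regular 32-gon of circumradius 10; the r=4 sphere at (-4, 14.5) slices to a regular 32-gon of circumradius 3.980 (√(r²−h²) with h=0.4 from center); Combining (union): the 2 present regions are separate (no shared area or edge), so areas and boundary lengths simply add and each stays a separate island — 2 connected regions. Overall, the cross-section has 2 separate islands. The nearest boundary edge runs (8.31, 5.56)→(9.24, 3.83); distance from the point to it = 0.84 mm. (Shell/infill is judged within the island containing the point — the largest one.) The point is inside the cross-section, 0.84 mm from the nearest boundary — within the 1.2 mm shell band (3 × 0.4).

shell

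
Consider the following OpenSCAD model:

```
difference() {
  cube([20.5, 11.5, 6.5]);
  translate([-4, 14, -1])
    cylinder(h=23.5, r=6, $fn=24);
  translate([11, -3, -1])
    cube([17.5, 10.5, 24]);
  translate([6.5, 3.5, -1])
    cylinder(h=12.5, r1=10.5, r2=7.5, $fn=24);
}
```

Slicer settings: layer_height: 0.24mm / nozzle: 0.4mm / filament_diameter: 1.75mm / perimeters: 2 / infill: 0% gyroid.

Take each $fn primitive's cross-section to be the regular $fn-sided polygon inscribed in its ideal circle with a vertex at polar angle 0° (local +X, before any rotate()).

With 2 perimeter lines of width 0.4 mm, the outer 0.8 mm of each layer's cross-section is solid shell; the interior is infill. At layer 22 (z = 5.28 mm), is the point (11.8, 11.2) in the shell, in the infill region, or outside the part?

At z = 5.28 mm: the 20.5×11.5 cube contributes its full rectangle; the r=6 cylinder at (-4, 14) gives a regular 24-gon of circumradius 6 (constant along its height); the 17.5×10.5 cube at (11, -3) contributes its full rectangle; the cone at (6.5, 3.5) contributes a regular 24-gon of circumradius 8.993 (interpolated between r1=10.5 and r2=7.5 at t=0.502); After the difference (first − rest): starting from the 20.5×11.5 cube, the r=6 cylinder at (-4, 14) partially overlaps it — only the 1.57 mm² overlap (of its 111.81 mm²) is removed, clipping the outline; the 17.5×10.5 cube at (11, -3) partially overlaps it — only the 71.25 mm² overlap (of its 183.75 mm²) is removed, clipping the outline; the cone at (6.5, 3.5) partially overlaps it — only the 132.15 mm² overlap (of its 251.17 mm²) is removed, clipping the outline — 2 connected regions. Overall, the cross-section has 2 separate islands. The nearest boundary edge runs (10.48, 11.50)→(20.50, 11.50); distance from the point to it = 0.30 mm. (Shell/infill is judged within the island containing the point — the largest one.) The point is inside the cross-section, 0.30 mm from the nearest boundary — within the 0.8 mm shell band (2 × 0.4).

shell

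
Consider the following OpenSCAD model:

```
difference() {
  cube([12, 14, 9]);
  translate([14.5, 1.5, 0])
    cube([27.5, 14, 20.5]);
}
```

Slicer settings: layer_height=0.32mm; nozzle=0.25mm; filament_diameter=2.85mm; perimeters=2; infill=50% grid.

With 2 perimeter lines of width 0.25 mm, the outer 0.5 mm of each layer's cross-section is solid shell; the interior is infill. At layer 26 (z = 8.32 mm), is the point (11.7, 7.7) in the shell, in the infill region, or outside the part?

At z = 8.32 mm: the cube (footprint 12×14) is included at this height; the cube at (14.5, 1.5) is present — its section is the full 27.5×14 rectangle; Subtracting the remaining from the first: starting from the 12×14 cube, the 27.5×14 cube at (14.5, 1.5) misses the remaining region (no effect) — 1 connected region. Overall, the cross-section is a single solid region. The nearest boundary edge runs (12.00, 14.00)→(12.00, 0.00); distance from the point to it = 0.30 mm. The point is inside the cross-section, 0.30 mm from the nearest boundary — within the 0.5 mm shell band (2 × 0.25).

shell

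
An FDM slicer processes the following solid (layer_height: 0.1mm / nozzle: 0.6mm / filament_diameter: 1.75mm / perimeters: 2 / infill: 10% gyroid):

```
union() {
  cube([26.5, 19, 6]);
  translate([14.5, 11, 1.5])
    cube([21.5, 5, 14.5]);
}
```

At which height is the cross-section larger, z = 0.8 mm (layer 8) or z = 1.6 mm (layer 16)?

layer 16 (z = 1.6 mm)

Layer 8 (z = 0.8): the cube is present — its section is the full 26.5×19 rectangle (area 503.50 mm²); the cube at (14.5, 11) is not intersected at this z (z outside [1.5, 16]); Combining (union): only the 26.5×19 cube is present, so the union is just that shape — area = 503.50 mm². So its area = 503.50 mm². Layer 16 (z = 1.6): the cube is present — its section is the full 26.5×19 rectangle (area 503.50 mm²); the cube at (14.5, 11) is present — its section is the full 21.5×5 rectangle (area 107.50 mm²); Taking the union: the regions partially overlap — summed areas 611.00 mm² minus the doubly-counted overlap 60.00 mm² gives 551.00 mm² — area = 551.00 mm². So its area = 551.00 mm². Layer 16 is larger (551.00 vs 503.50 mm²).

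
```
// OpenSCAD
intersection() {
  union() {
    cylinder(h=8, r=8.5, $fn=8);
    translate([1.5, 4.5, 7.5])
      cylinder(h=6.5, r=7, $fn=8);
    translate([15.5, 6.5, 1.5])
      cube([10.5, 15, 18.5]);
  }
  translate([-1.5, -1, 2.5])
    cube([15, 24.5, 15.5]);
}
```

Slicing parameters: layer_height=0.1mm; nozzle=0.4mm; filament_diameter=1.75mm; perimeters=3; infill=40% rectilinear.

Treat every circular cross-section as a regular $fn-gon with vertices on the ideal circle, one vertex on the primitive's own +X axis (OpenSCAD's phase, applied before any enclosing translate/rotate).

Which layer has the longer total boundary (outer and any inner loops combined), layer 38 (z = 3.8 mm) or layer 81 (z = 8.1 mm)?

Layer 38 (z = 3.8): the r=8.5 cylinder gives a regular 8-gon of circumradius 8.5 (constant along its height) (perimeter = 2·8·8.500·sin(180°/8) = 52.04 mm); the cylinder at (1.5, 4.5) is absent (z outside [7.5, 14]); the cube at (15.5, 6.5) is present — its section is the full 10.5×15 rectangle (perimeter 51.00 mm); Merging all regions: the 2 present regions are separate (no shared area or edge), so areas and boundary lengths simply add and each stays a separate island — boundary = 103.04 mm; the cube at (-1.5, -1) is present — its section is the full 15×24.5 rectangle (perimeter 79.00 mm); Taking the intersection: the 15×24.5 cube at (-1.5, -1) partially overlaps that combined region; clipping to the common part keeps 73.17 mm² — boundary = 34.18 mm. So its perimeter = 34.18 mm. Layer 81 (z = 8.1): the cylinder does not reach this height (z outside [0, 8]); the r=7 cylinder at (1.5, 4.5) gives a regular 8-gon of circumradius 7 (constant along its height) (perimeter = 2·8·7.000·sin(180°/8) = 42.86 mm); the 10.5×15 cube at (15.5, 6.5) contributes its full rectangle (perimeter 51.00 mm); Combining (union): the 2 present regions are separate (no shared area or edge), so areas and boundary lengths simply add and each stays a separate island — boundary = 93.86 mm; the 15×24.5 cube at (-1.5, -1) contributes its full rectangle (perimeter 79.00 mm); Keeping only the common overlap: the 15×24.5 cube at (-1.5, -1) partially overlaps that combined region; clipping to the common part keeps 102.22 mm² — boundary = 38.64 mm. So its perimeter = 38.64 mm. Layer 81 is larger (38.64 vs 34.18 mm).

layer 81 (z = 8.1 mm)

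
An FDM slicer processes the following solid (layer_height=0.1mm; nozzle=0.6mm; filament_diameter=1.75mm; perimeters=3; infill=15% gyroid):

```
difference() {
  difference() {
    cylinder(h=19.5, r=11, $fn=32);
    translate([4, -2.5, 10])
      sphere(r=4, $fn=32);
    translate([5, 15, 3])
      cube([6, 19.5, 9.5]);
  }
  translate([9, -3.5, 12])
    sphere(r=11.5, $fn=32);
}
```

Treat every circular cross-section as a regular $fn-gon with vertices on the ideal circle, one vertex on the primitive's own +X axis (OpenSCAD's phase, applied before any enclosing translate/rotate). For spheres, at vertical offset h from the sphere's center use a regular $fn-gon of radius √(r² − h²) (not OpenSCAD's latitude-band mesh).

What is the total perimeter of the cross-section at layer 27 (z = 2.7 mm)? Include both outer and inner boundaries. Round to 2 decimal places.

At z = 2.7 mm: the r=11 cylinder gives a regular 32-gon of circumradius 11 (constant along its height) (perimeter = 2·32·11.000·sin(180°/32) = 69.00 mm); the sphere at (4, -2.5) is not intersected at this z (|z−center|=7.300 > r=4); the cube at (5, 15) is absent (z outside [3, 12.5]); Subtracting the remaining from the first: none of the subtracted shapes is present at this height, so the r=11 cylinder is unchanged — boundary = 69.00 mm; the r=11.5 sphere at (9, -3.5) contributes a regular 32-gon of circumradius √(11.5²−9.3²) = 6.765 (perimeter = 2·32·6.765·sin(180°/32) = 42.44 mm); After the difference (first − rest): starting from the result so far, the r=11.5 sphere at (9, -3.5) partially overlaps it — only the 79.18 mm² overlap (of its 142.84 mm²) is removed, clipping the outline — boundary = 73.90 mm. Overall, the cross-section is a single solid region. Total boundary length (outer) = 73.90 mm.

73.90 mm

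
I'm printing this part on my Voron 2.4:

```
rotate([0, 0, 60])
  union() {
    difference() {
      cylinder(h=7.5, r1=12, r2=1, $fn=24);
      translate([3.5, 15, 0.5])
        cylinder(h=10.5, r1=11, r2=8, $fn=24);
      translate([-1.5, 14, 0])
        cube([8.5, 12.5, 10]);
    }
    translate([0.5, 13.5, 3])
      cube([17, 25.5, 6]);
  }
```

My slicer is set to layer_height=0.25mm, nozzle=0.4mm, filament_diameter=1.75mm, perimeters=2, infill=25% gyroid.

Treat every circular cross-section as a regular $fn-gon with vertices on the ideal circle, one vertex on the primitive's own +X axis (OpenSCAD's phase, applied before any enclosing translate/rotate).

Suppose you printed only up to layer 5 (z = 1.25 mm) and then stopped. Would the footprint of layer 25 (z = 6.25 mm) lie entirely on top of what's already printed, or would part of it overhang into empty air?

Compare the two slices. At z = 1.25: the cone contributes a regular 24-gon of circumradius 10.167 (interpolated between r1=12 and r2=1 at t=0.167) (area = (24/2)·10.167²·sin(360°/24) = 321.02 mm²); the cone at (3.5, 15) (r1=11→r2=8) has section circumradius 10.786 here — a regular 24-gon (area = (24/2)·10.786²·sin(360°/24) = 361.31 mm²); the cube at (-1.5, 14) (footprint 8.5×12.5) is included at this height (area 106.25 mm²); After the difference (first − rest): starting from the cone (321.02 mm²), the cone at (3.5, 15) partially overlaps it — only the 52.20 mm² overlap (of its 361.31 mm²) is removed, clipping the outline; the 8.5×12.5 cube at (-1.5, 14) misses the remaining region (no effect) — area = 268.82 mm²; the cube at (0.5, 13.5) is absent (z outside [3, 9]); Merging all regions: only that combined region is present, so the union is just that shape — area = 268.82 mm²; (whole slice rotated 60° about Z — lengths, areas and connectivity unchanged). At z = 6.25: the cone (r1=12→r2=1) has section circumradius 2.833 here — a regular 24-gon (area = (24/2)·2.833²·sin(360°/24) = 24.93 mm²); the cone at (3.5, 15): at t=0.548 of its height the radius interpolates to r₁+(r₂−r₁)t = 9.357, giving a regular 24-gon of that circumradius (area = (24/2)·9.357²·sin(360°/24) = 271.93 mm²); the 8.5×12.5 cube at (-1.5, 14) contributes its full rectangle (area 106.25 mm²); Subtracting the remaining from the first: starting from the cone (24.93 mm²), the cone at (3.5, 15) misses the remaining region (no effect); the 8.5×12.5 cube at (-1.5, 14) misses the remaining region (no effect) — area = 24.93 mm²; the cube at (0.5, 13.5) (footprint 17×25.5) is included at this height (area 433.50 mm²); Merging all regions: the 2 present regions are separate (no shared area or edge), so areas and boundary lengths simply add and each stays a separate island — area = 458.43 mm²; (whole slice rotated 60° about Z — lengths, areas and connectivity unchanged). Checking containment: at z = 6.25 the cross-section extends beyond the z = 1.25 cross-section by about 433.50 mm².

part overhangs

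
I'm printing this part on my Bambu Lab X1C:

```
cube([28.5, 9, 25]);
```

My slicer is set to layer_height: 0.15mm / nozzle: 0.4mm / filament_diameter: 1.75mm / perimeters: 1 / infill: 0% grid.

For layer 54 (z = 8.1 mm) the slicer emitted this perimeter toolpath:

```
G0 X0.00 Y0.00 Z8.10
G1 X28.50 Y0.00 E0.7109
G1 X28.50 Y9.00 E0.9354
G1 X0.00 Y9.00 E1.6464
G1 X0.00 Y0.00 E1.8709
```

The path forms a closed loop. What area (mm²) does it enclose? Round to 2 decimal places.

256.50 mm²

Apply the shoelace formula to the sequence of (X, Y) vertices; enclosed area = 256.50 mm².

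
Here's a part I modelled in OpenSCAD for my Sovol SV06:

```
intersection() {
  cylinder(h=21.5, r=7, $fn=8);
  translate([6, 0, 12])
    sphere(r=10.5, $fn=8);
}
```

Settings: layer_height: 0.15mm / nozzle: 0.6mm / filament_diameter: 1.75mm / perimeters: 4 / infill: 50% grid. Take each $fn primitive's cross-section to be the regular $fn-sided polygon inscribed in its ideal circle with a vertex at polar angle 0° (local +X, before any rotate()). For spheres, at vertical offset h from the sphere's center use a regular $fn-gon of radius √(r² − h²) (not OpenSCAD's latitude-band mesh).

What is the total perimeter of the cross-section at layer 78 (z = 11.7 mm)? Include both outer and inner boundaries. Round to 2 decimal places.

At z = 11.7 mm: the r=7 cylinder gives a regular 8-gon of circumradius 7 (constant along its height) (perimeter = 2·8·7.000·sin(180°/8) = 42.86 mm); the sphere at (6, 0): section is a regular 8-gon, circumradius = √(r²−h²) = √(10.5²−0.3²) = 10.496 (perimeter = 2·8·10.496·sin(180°/8) = 64.26 mm); Keeping only the common overlap: the r=10.5 sphere at (6, 0) partially overlaps the r=7 cylinder; clipping to the common part keeps 110.67 mm² — boundary = 39.03 mm. Overall, the cross-section is a single solid region. Total boundary length (outer) = 39.03 mm.

39.03 mm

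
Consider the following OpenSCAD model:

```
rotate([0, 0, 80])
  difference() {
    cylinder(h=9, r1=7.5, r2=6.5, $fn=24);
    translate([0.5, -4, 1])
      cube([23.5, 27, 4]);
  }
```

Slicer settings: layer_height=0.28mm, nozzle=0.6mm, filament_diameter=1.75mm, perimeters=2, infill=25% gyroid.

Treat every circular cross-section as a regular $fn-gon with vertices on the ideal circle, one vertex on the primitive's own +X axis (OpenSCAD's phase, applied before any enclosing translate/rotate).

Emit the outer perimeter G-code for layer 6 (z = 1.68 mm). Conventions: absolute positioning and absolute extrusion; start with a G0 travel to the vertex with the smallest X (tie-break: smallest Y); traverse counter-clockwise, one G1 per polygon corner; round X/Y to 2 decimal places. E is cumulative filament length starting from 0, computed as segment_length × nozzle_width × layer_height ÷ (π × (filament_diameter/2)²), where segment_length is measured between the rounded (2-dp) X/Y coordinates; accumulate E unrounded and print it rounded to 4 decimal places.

At z = 1.68 mm: the cone: at t=0.187 of its height the radius interpolates to r₁+(r₂−r₁)t = 7.313, giving a regular 24-gon of that circumradius; the 23.5×27 cube at (0.5, -4) contributes its full rectangle; Subtracting the remaining from the first: starting from the cone, the 23.5×27 cube at (0.5, -4) partially overlaps it — only the 63.44 mm² overlap (of its 634.50 mm²) is removed, clipping the outline — 1 connected region; (rotated 80° about Z; rotation is an isometry so areas/perimeters/island counts are preserved). The outline is a single polygon with 19 vertices. Extrusion per mm of travel: 0.6 × 0.28 / (π × 0.875²) = 0.069846. Accumulating E over each segment gives final E = 3.3127.

G0 X-7.29 Y-0.64 Z1.68
G1 X-6.87 Y-2.50 E0.1332
G1 X-5.99 Y-4.19 E0.2663
G1 X-4.70 Y-5.60 E0.3998
G1 X-3.09 Y-6.63 E0.5332
G1 X-1.27 Y-7.20 E0.6665
G1 X0.64 Y-7.29 E0.8000
G1 X2.50 Y-6.87 E0.9332
G1 X4.19 Y-5.99 E1.0663
G1 X5.60 Y-4.70 E1.1998
G1 X6.63 Y-3.09 E1.3333
G1 X7.20 Y-1.27 E1.4665
G1 X7.29 Y0.64 E1.6000
G1 X6.87 Y2.50 E1.7332
G1 X5.99 Y4.19 E1.8663
G1 X4.99 Y5.28 E1.9696
G1 X4.03 Y-0.20 E2.3582
G1 X-7.05 Y1.75 E3.1440
G1 X-7.20 Y1.27 E3.1791
G1 X-7.29 Y-0.64 E3.3127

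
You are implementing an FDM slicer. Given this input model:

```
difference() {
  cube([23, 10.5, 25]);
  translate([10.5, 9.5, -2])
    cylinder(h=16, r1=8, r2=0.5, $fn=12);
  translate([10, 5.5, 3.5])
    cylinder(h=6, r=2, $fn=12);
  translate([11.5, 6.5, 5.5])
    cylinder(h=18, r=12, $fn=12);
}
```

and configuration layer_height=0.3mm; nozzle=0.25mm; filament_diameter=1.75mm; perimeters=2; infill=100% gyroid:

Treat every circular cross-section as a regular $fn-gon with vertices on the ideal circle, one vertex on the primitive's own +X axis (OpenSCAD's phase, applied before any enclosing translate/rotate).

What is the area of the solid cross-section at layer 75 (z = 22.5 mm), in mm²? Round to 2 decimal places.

At z = 22.5 mm: the 23×10.5 cube contributes its full rectangle (area 241.50 mm²); the cone at (10.5, 9.5) is absent (z outside [-2, 14]); the cylinder at (10, 5.5) does not reach this height (z outside [3.5, 9.5]); the cylinder at (11.5, 6.5): section is a regular 12-gon, circumradius r=12 (area = (12/2)·12.000²·sin(360°/12) = 432.00 mm²); Taking the first minus the rest: starting from the 23×10.5 cube (241.50 mm²), the r=12 cylinder at (11.5, 6.5) partially overlaps it — only the 234.34 mm² overlap (of its 432.00 mm²) is removed, clipping the outline — area = 7.16 mm². Overall, the cross-section has 4 separate islands. Net area = 7.16 mm².

7.16 mm²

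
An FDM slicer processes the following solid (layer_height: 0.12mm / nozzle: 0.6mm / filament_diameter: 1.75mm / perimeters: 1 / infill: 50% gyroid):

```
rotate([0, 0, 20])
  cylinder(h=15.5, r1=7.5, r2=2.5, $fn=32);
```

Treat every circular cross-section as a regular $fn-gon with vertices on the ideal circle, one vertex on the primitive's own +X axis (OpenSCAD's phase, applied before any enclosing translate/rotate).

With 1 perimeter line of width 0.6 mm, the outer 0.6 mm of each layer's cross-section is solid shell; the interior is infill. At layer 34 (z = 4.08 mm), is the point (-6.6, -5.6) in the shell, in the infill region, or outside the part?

At z = 4.08 mm: the cone contributes a regular 32-gon of circumradius 6.184 (interpolated between r1=7.5 and r2=2.5 at t=0.263); (whole slice rotated 20° about Z — lengths, areas and connectivity unchanged). Overall, the cross-section is a single solid region. Undo the 20° rotation: the query point maps to (-8.117, -3.005) in the un-rotated model frame. The nearest boundary edge runs (-6.07, -1.21)→(-5.71, -2.37); distance from the point to it = 2.49 mm. The point is not inside any of the regions above, so it lies outside the cross-section (2.49 mm from the nearest boundary).

outside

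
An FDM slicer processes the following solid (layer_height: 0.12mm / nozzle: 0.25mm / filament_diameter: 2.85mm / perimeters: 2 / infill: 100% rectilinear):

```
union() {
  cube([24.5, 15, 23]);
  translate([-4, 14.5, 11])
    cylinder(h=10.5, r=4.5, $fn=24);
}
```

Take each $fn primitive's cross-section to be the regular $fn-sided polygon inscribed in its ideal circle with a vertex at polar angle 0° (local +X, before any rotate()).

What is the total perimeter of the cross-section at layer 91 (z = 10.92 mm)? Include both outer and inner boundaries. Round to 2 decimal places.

79.00 mm

At z = 10.92 mm: the cube (footprint 24.5×15) is included at this height (perimeter 79.00 mm); the cylinder at (-4, 14.5) does not reach this height (z outside [11, 21.5]); Taking the union: only the 24.5×15 cube is present, so the union is just that shape — boundary = 79.00 mm. Overall, the cross-section is a single solid region. Total boundary length (outer) = 79.00 mm.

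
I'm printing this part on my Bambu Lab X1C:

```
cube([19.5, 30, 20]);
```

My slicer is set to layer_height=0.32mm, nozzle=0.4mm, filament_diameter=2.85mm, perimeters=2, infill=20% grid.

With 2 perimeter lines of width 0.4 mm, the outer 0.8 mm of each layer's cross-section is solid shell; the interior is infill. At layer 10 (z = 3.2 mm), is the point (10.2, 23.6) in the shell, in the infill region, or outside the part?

At z = 3.2 mm: the cube is present — its section is the full 19.5×30 rectangle. Overall, the cross-section is a single solid region. The nearest boundary edge runs (19.50, 30.00)→(0.00, 30.00); distance from the point to it = 6.40 mm. The point is inside the cross-section and 6.40 mm from the nearest boundary — more than the 0.8 mm shell width (2 × 0.4), so it's in the infill interior.

infill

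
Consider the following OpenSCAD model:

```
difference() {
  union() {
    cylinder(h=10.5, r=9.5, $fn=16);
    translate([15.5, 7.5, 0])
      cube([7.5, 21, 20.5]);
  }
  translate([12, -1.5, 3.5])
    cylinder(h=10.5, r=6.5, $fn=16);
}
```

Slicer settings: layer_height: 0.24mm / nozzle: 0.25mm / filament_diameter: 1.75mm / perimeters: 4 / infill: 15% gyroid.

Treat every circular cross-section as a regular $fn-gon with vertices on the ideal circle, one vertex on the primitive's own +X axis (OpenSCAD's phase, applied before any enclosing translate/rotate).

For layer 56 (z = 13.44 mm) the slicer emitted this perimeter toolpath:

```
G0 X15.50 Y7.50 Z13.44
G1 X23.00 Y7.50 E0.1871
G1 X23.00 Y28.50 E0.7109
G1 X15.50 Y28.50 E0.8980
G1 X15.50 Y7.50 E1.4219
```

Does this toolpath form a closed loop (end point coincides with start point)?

yes

Start point (G0): (15.50, 7.50). End point (last G1): the path returns to the start — closed.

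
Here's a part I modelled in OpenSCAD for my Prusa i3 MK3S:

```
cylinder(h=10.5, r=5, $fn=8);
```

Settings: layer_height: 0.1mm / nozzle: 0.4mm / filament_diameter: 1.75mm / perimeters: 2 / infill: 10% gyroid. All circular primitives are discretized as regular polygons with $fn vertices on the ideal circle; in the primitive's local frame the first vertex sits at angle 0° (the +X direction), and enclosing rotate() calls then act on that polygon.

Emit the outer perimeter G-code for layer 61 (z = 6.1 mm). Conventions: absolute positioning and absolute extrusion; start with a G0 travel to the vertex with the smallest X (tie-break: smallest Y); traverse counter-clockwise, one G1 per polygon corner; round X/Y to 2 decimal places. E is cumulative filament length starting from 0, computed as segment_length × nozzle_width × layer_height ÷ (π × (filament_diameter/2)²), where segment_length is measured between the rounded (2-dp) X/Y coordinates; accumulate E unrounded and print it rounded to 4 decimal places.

G0 X-5.00 Y0.00 Z6.10
G1 X-3.54 Y-3.54 E0.0637
G1 X0.00 Y-5.00 E0.1274
G1 X3.54 Y-3.54 E0.1910
G1 X5.00 Y0.00 E0.2547
G1 X3.54 Y3.54 E0.3184
G1 X0.00 Y5.00 E0.3821
G1 X-3.54 Y3.54 E0.4458
G1 X-5.00 Y0.00 E0.5094

At z = 6.1 mm: the cylinder: section is a regular 8-gon, circumradius r=5. The outline is a single polygon with 8 vertices. Extrusion per mm of travel: 0.4 × 0.1 / (π × 0.875²) = 0.016630. Accumulating E over each segment gives final E = 0.5094.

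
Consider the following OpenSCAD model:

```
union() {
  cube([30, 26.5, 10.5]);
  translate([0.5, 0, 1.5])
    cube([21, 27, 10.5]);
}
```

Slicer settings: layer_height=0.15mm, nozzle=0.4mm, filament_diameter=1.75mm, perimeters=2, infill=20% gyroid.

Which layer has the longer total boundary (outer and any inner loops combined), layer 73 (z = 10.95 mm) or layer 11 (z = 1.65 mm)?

layer 11 (z = 1.65 mm)

Layer 73 (z = 10.95): the cube is not intersected at this z (z outside [0, 10.5]); the cube at (0.5, 0) (footprint 21×27) is included at this height (perimeter 96.00 mm); Merging all regions: only the 21×27 cube at (0.5, 0) is present, so the union is just that shape — boundary = 96.00 mm. So its perimeter = 96.00 mm. Layer 11 (z = 1.65): the 30×26.5 cube contributes its full rectangle (perimeter 113.00 mm); the cube at (0.5, 0) (footprint 21×27) is included at this height (perimeter 96.00 mm); Taking the union: the regions partially overlap (shared area 556.50 mm²), so the edge portions inside another operand are dropped and the merged outline is re-measured after clipping — boundary = 114.00 mm. So its perimeter = 114.00 mm. Layer 11 is larger (114.00 vs 96.00 mm).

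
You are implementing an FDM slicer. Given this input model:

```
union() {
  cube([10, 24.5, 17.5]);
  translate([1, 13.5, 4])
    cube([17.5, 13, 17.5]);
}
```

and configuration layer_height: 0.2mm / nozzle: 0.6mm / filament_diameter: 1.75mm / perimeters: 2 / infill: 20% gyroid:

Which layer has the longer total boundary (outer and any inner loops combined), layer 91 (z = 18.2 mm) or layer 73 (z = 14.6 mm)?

layer 73 (z = 14.6 mm)

Layer 91 (z = 18.2): the cube is absent (z outside [0, 17.5]); the 17.5×13 cube at (1, 13.5) contributes its full rectangle (perimeter 61.00 mm); Combining (union): only the 17.5×13 cube at (1, 13.5) is present, so the union is just that shape — boundary = 61.00 mm. So its perimeter = 61.00 mm. Layer 73 (z = 14.6): the 10×24.5 cube contributes its full rectangle (perimeter 69.00 mm); the 17.5×13 cube at (1, 13.5) contributes its full rectangle (perimeter 61.00 mm); Taking the union: the regions partially overlap (shared area 99.00 mm²), so the edge portions inside another operand are dropped and the merged outline is re-measured after clipping — boundary = 90.00 mm. So its perimeter = 90.00 mm. Layer 73 is larger (90.00 vs 61.00 mm).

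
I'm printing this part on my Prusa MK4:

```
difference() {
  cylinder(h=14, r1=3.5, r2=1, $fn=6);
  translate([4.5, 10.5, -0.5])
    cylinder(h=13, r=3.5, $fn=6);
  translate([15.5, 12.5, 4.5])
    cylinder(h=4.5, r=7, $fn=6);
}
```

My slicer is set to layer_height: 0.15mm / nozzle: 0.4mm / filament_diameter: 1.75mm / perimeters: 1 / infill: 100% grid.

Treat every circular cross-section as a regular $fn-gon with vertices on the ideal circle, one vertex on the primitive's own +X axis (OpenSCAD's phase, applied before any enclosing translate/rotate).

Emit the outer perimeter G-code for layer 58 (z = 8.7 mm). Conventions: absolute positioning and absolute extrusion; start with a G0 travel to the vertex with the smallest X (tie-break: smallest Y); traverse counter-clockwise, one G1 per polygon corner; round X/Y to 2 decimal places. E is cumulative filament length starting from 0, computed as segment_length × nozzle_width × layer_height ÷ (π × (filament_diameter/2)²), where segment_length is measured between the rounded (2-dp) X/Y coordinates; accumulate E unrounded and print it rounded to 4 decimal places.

At z = 8.7 mm: the cone: at t=0.621 of its height the radius interpolates to r₁+(r₂−r₁)t = 1.946, giving a regular 6-gon of that circumradius; the cylinder at (4.5, 10.5): section is a regular 6-gon, circumradius r=3.5; the r=7 cylinder at (15.5, 12.5) gives a regular 6-gon of circumradius 7 (constant along its height); After the difference (first − rest): starting from the cone, the r=3.5 cylinder at (4.5, 10.5) misses the remaining region (no effect); the r=7 cylinder at (15.5, 12.5) misses the remaining region (no effect) — 1 connected region. The outline is a single polygon with 6 vertices. Extrusion per mm of travel: 0.4 × 0.15 / (π × 0.875²) = 0.024945. Accumulating E over each segment gives final E = 0.2917.

G0 X-1.95 Y0.00 Z8.70
G1 X-0.97 Y-1.69 E0.0487
G1 X0.97 Y-1.69 E0.0971
G1 X1.95 Y0.00 E0.1459
G1 X0.97 Y1.69 E0.1946
G1 X-0.97 Y1.69 E0.2430
G1 X-1.95 Y0.00 E0.2917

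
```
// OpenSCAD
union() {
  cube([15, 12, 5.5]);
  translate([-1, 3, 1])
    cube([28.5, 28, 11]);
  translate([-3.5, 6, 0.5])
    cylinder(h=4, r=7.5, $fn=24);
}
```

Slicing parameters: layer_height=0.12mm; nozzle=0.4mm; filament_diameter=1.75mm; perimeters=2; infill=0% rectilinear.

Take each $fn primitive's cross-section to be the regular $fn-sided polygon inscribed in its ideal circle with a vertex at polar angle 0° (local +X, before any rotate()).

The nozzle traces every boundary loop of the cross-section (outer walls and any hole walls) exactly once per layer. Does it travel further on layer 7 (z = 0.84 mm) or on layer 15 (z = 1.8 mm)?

Layer 7 (z = 0.84): the cube (footprint 15×12) is included at this height (perimeter 54.00 mm); the cube at (-1, 3) is absent (z outside [1, 12]); the r=7.5 cylinder at (-3.5, 6) contributes a regular 24-gon of circumradius 7.5 (perimeter = 2·24·7.500·sin(180°/24) = 46.99 mm); Combining (union): the regions partially overlap (shared area 36.56 mm²), so the edge portions inside another operand are dropped and the merged outline is re-measured after clipping — boundary = 73.16 mm. So its perimeter = 73.16 mm. Layer 15 (z = 1.8): the 15×12 cube contributes its full rectangle (perimeter 54.00 mm); the cube at (-1, 3) (footprint 28.5×28) is included at this height (perimeter 113.00 mm); the cylinder at (-3.5, 6): section is a regular 24-gon, circumradius r=7.5 (perimeter = 2·24·7.500·sin(180°/24) = 46.99 mm); Combining (union): the regions partially overlap (shared area 181.66 mm²), so the edge portions inside another operand are dropped and the merged outline is re-measured after clipping — boundary = 134.88 mm. So its perimeter = 134.88 mm. Layer 15 is larger (134.88 vs 73.16 mm).

layer 15 (z = 1.8 mm)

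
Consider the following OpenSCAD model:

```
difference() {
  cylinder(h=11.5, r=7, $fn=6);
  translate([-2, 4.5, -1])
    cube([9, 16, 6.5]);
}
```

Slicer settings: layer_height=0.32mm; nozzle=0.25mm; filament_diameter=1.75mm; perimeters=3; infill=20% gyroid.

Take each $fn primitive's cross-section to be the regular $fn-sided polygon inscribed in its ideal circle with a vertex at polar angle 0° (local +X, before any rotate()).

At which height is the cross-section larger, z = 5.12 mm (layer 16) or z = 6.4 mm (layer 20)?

Layer 16 (z = 5.12): the r=7 cylinder gives a regular 6-gon of circumradius 7 (constant along its height) (area = (6/2)·7.000²·sin(360°/6) = 127.31 mm²); the 9×16 cube at (-2, 4.5) contributes its full rectangle (area 144.00 mm²); Taking the first minus the rest: starting from the r=7 cylinder (127.31 mm²), the 9×16 cube at (-2, 4.5) partially overlaps it — only the 9.30 mm² overlap (of its 144.00 mm²) is removed, clipping the outline — area = 118.01 mm². So its area = 118.01 mm². Layer 20 (z = 6.4): the r=7 cylinder gives a regular 6-gon of circumradius 7 (constant along its height) (area = (6/2)·7.000²·sin(360°/6) = 127.31 mm²); the cube at (-2, 4.5) is not intersected at this z (z outside [-1, 5.5]); Taking the first minus the rest: none of the subtracted shapes is present at this height, so the r=7 cylinder is unchanged — area = 127.31 mm². So its area = 127.31 mm². Layer 20 is larger (127.31 vs 118.01 mm²).

layer 20 (z = 6.4 mm)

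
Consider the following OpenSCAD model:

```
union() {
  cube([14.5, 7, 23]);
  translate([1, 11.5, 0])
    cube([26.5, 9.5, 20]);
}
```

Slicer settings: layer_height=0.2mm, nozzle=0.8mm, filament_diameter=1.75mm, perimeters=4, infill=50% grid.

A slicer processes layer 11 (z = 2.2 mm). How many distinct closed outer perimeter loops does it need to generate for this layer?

At z = 2.2 mm: the cube (footprint 14.5×7) is included at this height; the cube at (1, 11.5) is present — its section is the full 26.5×9.5 rectangle; Taking the union: the 2 present regions are separate (no shared area or edge), so areas and boundary lengths simply add and each stays a separate island — 2 connected regions. The result has 2 disconnected regions.

2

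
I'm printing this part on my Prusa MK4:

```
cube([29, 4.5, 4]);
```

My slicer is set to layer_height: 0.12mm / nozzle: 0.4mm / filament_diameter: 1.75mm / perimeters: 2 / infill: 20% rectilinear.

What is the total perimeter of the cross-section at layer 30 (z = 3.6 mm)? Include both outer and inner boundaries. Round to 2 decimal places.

At z = 3.6 mm: the cube is present — its section is the full 29×4.5 rectangle (perimeter 67.00 mm). Overall, the cross-section is a single solid region. Total boundary length (outer) = 67.00 mm.

67.00 mm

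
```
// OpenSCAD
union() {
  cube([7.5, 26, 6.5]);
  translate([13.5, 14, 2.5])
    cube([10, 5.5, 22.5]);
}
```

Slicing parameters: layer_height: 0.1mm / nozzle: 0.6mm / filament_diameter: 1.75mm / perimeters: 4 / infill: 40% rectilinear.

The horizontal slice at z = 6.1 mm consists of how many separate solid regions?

At z = 6.1 mm: the 7.5×26 cube contributes its full rectangle; the cube at (13.5, 14) (footprint 10×5.5) is included at this height; Taking the union: the 2 present regions are separate (no shared area or edge), so areas and boundary lengths simply add and each stays a separate island — 2 connected regions. The result has 2 disconnected regions.

2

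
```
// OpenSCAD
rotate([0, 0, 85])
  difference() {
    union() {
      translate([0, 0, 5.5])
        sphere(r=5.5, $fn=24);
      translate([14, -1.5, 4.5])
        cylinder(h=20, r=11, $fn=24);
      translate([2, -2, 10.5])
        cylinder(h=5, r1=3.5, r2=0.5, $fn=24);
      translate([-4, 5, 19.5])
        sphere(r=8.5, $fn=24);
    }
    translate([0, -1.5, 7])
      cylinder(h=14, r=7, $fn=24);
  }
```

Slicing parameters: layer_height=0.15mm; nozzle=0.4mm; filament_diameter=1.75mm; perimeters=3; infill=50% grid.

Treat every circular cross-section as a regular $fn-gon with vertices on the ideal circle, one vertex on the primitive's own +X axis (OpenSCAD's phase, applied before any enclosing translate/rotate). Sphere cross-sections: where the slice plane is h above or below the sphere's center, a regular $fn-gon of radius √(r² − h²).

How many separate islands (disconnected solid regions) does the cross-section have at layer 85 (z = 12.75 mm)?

At z = 12.75 mm: the sphere is not intersected at this z (|z−center|=7.250 > r=5.5); the r=11 cylinder at (14, -1.5) gives a regular 24-gon of circumradius 11 (constant along its height); the cone at (2, -2): at t=0.450 of its height the radius interpolates to r₁+(r₂−r₁)t = 2.150, giving a regular 24-gon of that circumradius; the sphere at (-4, 5): section is a regular 24-gon, circumradius = √(r²−h²) = √(8.5²−6.75²) = 5.166; Taking the union: the regions partially overlap (shared area 2.60 mm²), so overlapping operands fuse into one piece — 2 connected regions; the r=7 cylinder at (0, -1.5) gives a regular 24-gon of circumradius 7 (constant along its height); Subtracting the remaining from the first: starting from that combined region, the r=7 cylinder at (0, -1.5) partially overlaps it — only the 69.00 mm² overlap (of its 152.19 mm²) is removed, clipping the outline — 2 connected regions; (rotated 85° about Z; rotation is an isometry so areas/perimeters/island counts are preserved). Overall, the cross-section has 2 separate islands. Island count = 2.

2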